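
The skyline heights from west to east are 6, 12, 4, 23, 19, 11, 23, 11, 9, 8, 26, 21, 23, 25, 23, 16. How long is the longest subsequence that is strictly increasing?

Track the smallest tail for each achievable length (strict):
6 → extends → [6]
12 → extends → [6, 12]
4 → replaces 6 → [4, 12]
23 → extends → [4, 12, 23]
19 → replaces 23 → [4, 12, 19]
11 → replaces 12 → [4, 11, 19]
23 → extends → [4, 11, 19, 23]
11 → already a tail → [4, 11, 19, 23]
9 → replaces 11 → [4, 9, 19, 23]
8 → replaces 9 → [4, 8, 19, 23]
26 → extends → [4, 8, 19, 23, 26]
21 → replaces 23 → [4, 8, 19, 21, 26]
23 → replaces 26 → [4, 8, 19, 21, 23]
25 → extends → [4, 8, 19, 21, 23, 25]
23 → already a tail → [4, 8, 19, 21, 23, 25]
16 → replaces 19 → [4, 8, 16, 21, 23, 25]
Six tails, so the longest strictly increasing subsequence has length 6 (e.g. 6, 12, 19, 21, 23, 25).

6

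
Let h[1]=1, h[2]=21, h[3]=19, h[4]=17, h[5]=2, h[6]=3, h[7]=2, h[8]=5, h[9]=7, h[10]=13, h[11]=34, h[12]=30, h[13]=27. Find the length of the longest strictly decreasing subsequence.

Let dp[i] be the longest strictly decreasing subsequence ending at i:
i:      1  2  3  4  5  6  7  8  9 10 11 12 13
h[i]:   1 21 19 17  2  3  2  5  7 13 34 30 27
dp:     1  1  2  3  4  4  5  4  4  4  1  2  3
Maximum is 5.

5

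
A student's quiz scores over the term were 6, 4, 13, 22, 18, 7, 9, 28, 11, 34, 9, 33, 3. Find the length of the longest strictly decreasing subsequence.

Let dp[i] be the longest strictly decreasing subsequence ending at i:
i:      1  2  3  4  5  6  7  8  9 10 11 12 13
a[i]:   6  4 13 22 18  7  9 28 11 34  9 33  3
dp:     1  2  1  1  2  3  3  1  3  1  4  2  5
Maximum is 5.

5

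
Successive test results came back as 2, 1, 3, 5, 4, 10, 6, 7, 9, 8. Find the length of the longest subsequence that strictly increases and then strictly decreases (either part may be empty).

inc[i] = longest strictly increasing subsequence ending at i; dec[i] = longest strictly decreasing subsequence starting at i:
i:      1  2  3  4  5  6  7  8  9 10
a[i]:   2  1  3  5  4 10  6  7  9  8
inc:    1  1  2  3  3  4  4  5  6  6
dec:    2  1  1  2  1  3  1  1  2  1
Best peak at i=9 (value 9): inc=6, dec=2, length 6+2−1 = 7.

7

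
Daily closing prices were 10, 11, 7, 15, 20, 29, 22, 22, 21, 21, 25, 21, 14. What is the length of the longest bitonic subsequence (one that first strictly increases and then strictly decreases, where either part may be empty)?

inc[i] = longest strictly increasing subsequence ending at i; dec[i] = longest strictly decreasing subsequence starting at i:
i:      1  2  3  4  5  6  7  8  9 10 11 12 13
a[i]:  10 11  7 15 20 29 22 22 21 21 25 21 14
inc:    1  2  1  3  4  5  5  5  5  5  6  5  3
dec:    2  2  1  2  2  4  3  3  2  2  3  2  1
Best peak at i=6 (value 29): inc=5, dec=4, length 5+4−1 = 8.

8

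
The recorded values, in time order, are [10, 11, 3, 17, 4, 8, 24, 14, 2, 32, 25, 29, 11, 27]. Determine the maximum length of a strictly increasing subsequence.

6

Let dp[i] be the length of the longest such subsequence ending at index i:
i:      1  2  3  4  5  6  7  8  9 10 11 12 13 14
a[i]:  10 11  3 17  4  8 24 14  2 32 25 29 11 27
dp:     1  2  1  3  2  3  4  4  1  5  5  6  4  6
Maximum dp value is 6.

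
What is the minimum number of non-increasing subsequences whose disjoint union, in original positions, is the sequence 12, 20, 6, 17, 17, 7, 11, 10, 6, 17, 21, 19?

5

Place each on the leftmost legal pile:
12 → new pile 1 (tops now [12])
20 → new pile 2 (tops now [12, 20])
6 → pile 1 (tops now [6, 20])
17 → pile 2 (tops now [6, 17])
17 → pile 2 (tops now [6, 17])
7 → pile 2 (tops now [6, 7])
11 → new pile 3 (tops now [6, 7, 11])
10 → pile 3 (tops now [6, 7, 10])
6 → pile 1 (tops now [6, 7, 10])
17 → new pile 4 (tops now [6, 7, 10, 17])
21 → new pile 5 (tops now [6, 7, 10, 17, 21])
19 → pile 5 (tops now [6, 7, 10, 17, 19])
Five piles.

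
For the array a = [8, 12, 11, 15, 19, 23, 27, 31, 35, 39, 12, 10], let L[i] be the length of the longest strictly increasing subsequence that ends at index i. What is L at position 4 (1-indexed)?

dp[i] = 1 + max{dp[j] : j<i, a[j]<a[i]} (or 1 if no such j):
i:      1  2  3  4  5  6  7  8  9 10 11 12
a[i]:   8 12 11 15 19 23 27 31 35 39 12 10
dp:     1  2  2  3  4  5  6  7  8  9  3  2
At index 4 the value is 3.

3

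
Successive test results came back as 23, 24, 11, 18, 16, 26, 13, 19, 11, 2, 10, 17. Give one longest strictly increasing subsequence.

Patience tails give the LIS length; then backtrack through the dp parents:
23 → extends → [23]
24 → extends → [23, 24]
11 → replaces 23 → [11, 24]
18 → replaces 24 → [11, 18]
16 → replaces 18 → [11, 16]
26 → extends → [11, 16, 26]
13 → replaces 16 → [11, 13, 26]
19 → replaces 26 → [11, 13, 19]
11 → already a tail → [11, 13, 19]
2 → replaces 11 → [2, 13, 19]
10 → replaces 13 → [2, 10, 19]
17 → replaces 19 → [2, 10, 17]
Length 3; one witness is 23, 24, 26.

23, 24, 26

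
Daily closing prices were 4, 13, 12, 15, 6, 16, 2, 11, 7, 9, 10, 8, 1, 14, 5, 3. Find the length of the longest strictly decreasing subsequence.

Negate each value so 'decreasing' becomes 'increasing', then run patience tails on the negated sequence:
-4 → extends → [-4]
-13 → replaces -4 → [-13]
-12 → extends → [-13, -12]
-15 → replaces -13 → [-15, -12]
-6 → extends → [-15, -12, -6]
-16 → replaces -15 → [-16, -12, -6]
-2 → extends → [-16, -12, -6, -2]
-11 → replaces -6 → [-16, -12, -11, -2]
-7 → replaces -2 → [-16, -12, -11, -7]
-9 → replaces -7 → [-16, -12, -11, -9]
-10 → replaces -9 → [-16, -12, -11, -10]
-8 → extends → [-16, -12, -11, -10, -8]
-1 → extends → [-16, -12, -11, -10, -8, -1]
-14 → replaces -12 → [-16, -14, -11, -10, -8, -1]
-5 → replaces -1 → [-16, -14, -11, -10, -8, -5]
-3 → extends → [-16, -14, -11, -10, -8, -5, -3]
Seven tails, so the longest strictly decreasing subsequence of the original has length 7.

7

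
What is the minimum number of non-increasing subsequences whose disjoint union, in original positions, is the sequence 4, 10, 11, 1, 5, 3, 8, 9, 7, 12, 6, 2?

5

Place each on the leftmost legal pile:
4 → new pile 1 (tops now [4])
10 → new pile 2 (tops now [4, 10])
11 → new pile 3 (tops now [4, 10, 11])
1 → pile 1 (tops now [1, 10, 11])
5 → pile 2 (tops now [1, 5, 11])
3 → pile 2 (tops now [1, 3, 11])
8 → pile 3 (tops now [1, 3, 8])
9 → new pile 4 (tops now [1, 3, 8, 9])
7 → pile 3 (tops now [1, 3, 7, 9])
12 → new pile 5 (tops now [1, 3, 7, 9, 12])
6 → pile 3 (tops now [1, 3, 6, 9, 12])
2 → pile 2 (tops now [1, 2, 6, 9, 12])
Five piles.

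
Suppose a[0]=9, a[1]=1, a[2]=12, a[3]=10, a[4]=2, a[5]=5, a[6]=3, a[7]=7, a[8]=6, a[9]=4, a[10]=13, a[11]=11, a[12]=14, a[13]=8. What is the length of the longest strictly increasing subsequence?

Track the smallest tail for each achievable length (strict):
9 → extends → [9]
1 → replaces 9 → [1]
12 → extends → [1, 12]
10 → replaces 12 → [1, 10]
2 → replaces 10 → [1, 2]
5 → extends → [1, 2, 5]
3 → replaces 5 → [1, 2, 3]
7 → extends → [1, 2, 3, 7]
6 → replaces 7 → [1, 2, 3, 6]
4 → replaces 6 → [1, 2, 3, 4]
13 → extends → [1, 2, 3, 4, 13]
11 → replaces 13 → [1, 2, 3, 4, 11]
14 → extends → [1, 2, 3, 4, 11, 14]
8 → replaces 11 → [1, 2, 3, 4, 8, 14]
Six tails, so the longest strictly increasing subsequence has length 6 (e.g. 1, 2, 5, 7, 13, 14).

6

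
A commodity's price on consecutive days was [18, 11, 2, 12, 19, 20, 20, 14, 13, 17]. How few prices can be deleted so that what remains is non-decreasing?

5

Fewest deletions = n − (longest non-decreasing subsequence).
i:      1  2  3  4  5  6  7  8  9 10
a[i]:  18 11  2 12 19 20 20 14 13 17
dp:     1  1  1  2  3  4  5  3  3  4
max dp = 5, so deletions = 10 − 5 = 5.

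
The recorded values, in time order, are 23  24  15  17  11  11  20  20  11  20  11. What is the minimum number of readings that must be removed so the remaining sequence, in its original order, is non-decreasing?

Fewest deletions = n − (longest non-decreasing subsequence).
Patience tails:
23 → extends → [23]
24 → extends → [23, 24]
15 → replaces 23 → [15, 24]
17 → replaces 24 → [15, 17]
11 → replaces 15 → [11, 17]
11 → replaces 17 → [11, 11]
20 → extends → [11, 11, 20]
20 → extends → [11, 11, 20, 20]
11 → replaces 20 → [11, 11, 11, 20]
20 → extends → [11, 11, 11, 20, 20]
11 → replaces 20 → [11, 11, 11, 11, 20]
Longest non-decreasing subsequence has length 5, so deletions = 11 − 5 = 6.

6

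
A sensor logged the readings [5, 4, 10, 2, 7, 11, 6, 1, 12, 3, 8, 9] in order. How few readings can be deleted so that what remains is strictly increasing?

Fewest deletions = n − (longest strictly increasing subsequence).
Patience tails:
5 → extends → [5]
4 → replaces 5 → [4]
10 → extends → [4, 10]
2 → replaces 4 → [2, 10]
7 → replaces 10 → [2, 7]
11 → extends → [2, 7, 11]
6 → replaces 7 → [2, 6, 11]
1 → replaces 2 → [1, 6, 11]
12 → extends → [1, 6, 11, 12]
3 → replaces 6 → [1, 3, 11, 12]
8 → replaces 11 → [1, 3, 8, 12]
9 → replaces 12 → [1, 3, 8, 9]
Longest strictly increasing subsequence has length 4, so deletions = 12 − 4 = 8.

8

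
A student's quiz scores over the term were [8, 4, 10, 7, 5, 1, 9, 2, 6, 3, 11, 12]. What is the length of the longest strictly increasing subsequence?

5

Track the smallest tail for each achievable length (strict):
8 → extends → [8]
4 → replaces 8 → [4]
10 → extends → [4, 10]
7 → replaces 10 → [4, 7]
5 → replaces 7 → [4, 5]
1 → replaces 4 → [1, 5]
9 → extends → [1, 5, 9]
2 → replaces 5 → [1, 2, 9]
6 → replaces 9 → [1, 2, 6]
3 → replaces 6 → [1, 2, 3]
11 → extends → [1, 2, 3, 11]
12 → extends → [1, 2, 3, 11, 12]
Five tails, so the longest strictly increasing subsequence has length 5 (e.g. 4, 7, 9, 11, 12).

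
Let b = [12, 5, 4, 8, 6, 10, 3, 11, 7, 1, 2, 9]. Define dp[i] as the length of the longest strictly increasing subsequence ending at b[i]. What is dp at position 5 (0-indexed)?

dp[i] = 1 + max{dp[j] : j<i, b[j]<b[i]} (or 1 if no such j):
i:      0  1  2  3  4  5  6  7  8  9 10 11
b[i]:  12  5  4  8  6 10  3 11  7  1  2  9
dp:     1  1  1  2  2  3  1  4  3  1  2  4
At index 5 the value is 3.

3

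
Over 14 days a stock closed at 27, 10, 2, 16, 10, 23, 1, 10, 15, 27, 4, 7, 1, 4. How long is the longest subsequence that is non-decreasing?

Let dp[i] be the length of the longest such subsequence ending at index i:
i:      1  2  3  4  5  6  7  8  9 10 11 12 13 14
a[i]:  27 10  2 16 10 23  1 10 15 27  4  7  1  4
dp:     1  1  1  2  2  3  1  3  4  5  2  3  2  3
Maximum dp value is 5.

5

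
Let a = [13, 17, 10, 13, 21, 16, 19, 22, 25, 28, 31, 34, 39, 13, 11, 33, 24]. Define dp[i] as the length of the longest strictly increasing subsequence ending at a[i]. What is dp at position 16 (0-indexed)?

6

dp[i] = 1 + max{dp[j] : j<i, a[j]<a[i]} (or 1 if no such j):
i:      0  1  2  3  4  5  6  7  8  9 10 11 12 13 14 15 16
a[i]:  13 17 10 13 21 16 19 22 25 28 31 34 39 13 11 33 24
dp:     1  2  1  2  3  3  4  5  6  7  8  9 10  2  2  9  6
At index 16 the value is 6.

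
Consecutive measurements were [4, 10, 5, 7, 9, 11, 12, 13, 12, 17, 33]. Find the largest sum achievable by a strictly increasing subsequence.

111

Let S[i] be the best sum of a strictly increasing subsequence ending at i:
i:       1   2   3   4   5   6   7   8   9  10  11
a[i]:    4  10   5   7   9  11  12  13  12  17  33
S:       4  14   9  16  25  36  48  61  48  78 111
Maximum is 111 (e.g. 4 + 5 + 7 + 9 + 11 + 12 + 13 + 17 + 33).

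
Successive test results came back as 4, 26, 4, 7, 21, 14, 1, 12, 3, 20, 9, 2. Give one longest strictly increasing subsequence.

Patience tails give the LIS length; then backtrack through the dp parents:
4 → extends → [4]
26 → extends → [4, 26]
4 → already a tail → [4, 26]
7 → replaces 26 → [4, 7]
21 → extends → [4, 7, 21]
14 → replaces 21 → [4, 7, 14]
1 → replaces 4 → [1, 7, 14]
12 → replaces 14 → [1, 7, 12]
3 → replaces 7 → [1, 3, 12]
20 → extends → [1, 3, 12, 20]
9 → replaces 12 → [1, 3, 9, 20]
2 → replaces 3 → [1, 2, 9, 20]
Length 4; one witness is 4, 7, 14, 20.

4, 7, 14, 20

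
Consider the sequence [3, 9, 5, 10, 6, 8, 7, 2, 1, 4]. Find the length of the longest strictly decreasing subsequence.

Negate each value so 'decreasing' becomes 'increasing', then run patience tails on the negated sequence:
-3 → extends → [-3]
-9 → replaces -3 → [-9]
-5 → extends → [-9, -5]
-10 → replaces -9 → [-10, -5]
-6 → replaces -5 → [-10, -6]
-8 → replaces -6 → [-10, -8]
-7 → extends → [-10, -8, -7]
-2 → extends → [-10, -8, -7, -2]
-1 → extends → [-10, -8, -7, -2, -1]
-4 → replaces -2 → [-10, -8, -7, -4, -1]
Five tails, so the longest strictly decreasing subsequence of the original has length 5.

5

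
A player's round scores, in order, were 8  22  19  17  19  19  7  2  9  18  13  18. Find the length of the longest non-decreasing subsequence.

4

Track the smallest tail for each achievable length (allowing ties):
8 → extends → [8]
22 → extends → [8, 22]
19 → replaces 22 → [8, 19]
17 → replaces 19 → [8, 17]
19 → extends → [8, 17, 19]
19 → extends → [8, 17, 19, 19]
7 → replaces 8 → [7, 17, 19, 19]
2 → replaces 7 → [2, 17, 19, 19]
9 → replaces 17 → [2, 9, 19, 19]
18 → replaces 19 → [2, 9, 18, 19]
13 → replaces 18 → [2, 9, 13, 19]
18 → replaces 19 → [2, 9, 13, 18]
Four tails, so the longest non-decreasing subsequence has length 4 (e.g. 8, 19, 19, 19).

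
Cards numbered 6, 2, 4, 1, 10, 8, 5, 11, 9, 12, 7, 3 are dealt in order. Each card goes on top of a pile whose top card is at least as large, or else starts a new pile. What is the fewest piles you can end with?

5

Place each on the leftmost legal pile:
6 → new pile 1 (tops now [6])
2 → pile 1 (tops now [2])
4 → new pile 2 (tops now [2, 4])
1 → pile 1 (tops now [1, 4])
10 → new pile 3 (tops now [1, 4, 10])
8 → pile 3 (tops now [1, 4, 8])
5 → pile 3 (tops now [1, 4, 5])
11 → new pile 4 (tops now [1, 4, 5, 11])
9 → pile 4 (tops now [1, 4, 5, 9])
12 → new pile 5 (tops now [1, 4, 5, 9, 12])
7 → pile 4 (tops now [1, 4, 5, 7, 12])
3 → pile 2 (tops now [1, 3, 5, 7, 12])
Five piles.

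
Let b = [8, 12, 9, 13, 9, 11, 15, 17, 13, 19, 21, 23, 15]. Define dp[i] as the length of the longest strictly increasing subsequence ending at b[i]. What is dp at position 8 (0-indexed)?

4

dp[i] = 1 + max{dp[j] : j<i, b[j]<b[i]} (or 1 if no such j):
i:      0  1  2  3  4  5  6  7  8  9 10 11 12
b[i]:   8 12  9 13  9 11 15 17 13 19 21 23 15
dp:     1  2  2  3  2  3  4  5  4  6  7  8  5
At index 8 the value is 4.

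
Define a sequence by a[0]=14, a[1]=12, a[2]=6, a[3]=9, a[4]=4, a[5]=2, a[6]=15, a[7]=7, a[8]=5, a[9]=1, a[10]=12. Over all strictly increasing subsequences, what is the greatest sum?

30

Let S[i] be the best sum of a strictly increasing subsequence ending at i:
i:      0  1  2  3  4  5  6  7  8  9 10
a[i]:  14 12  6  9  4  2 15  7  5  1 12
S:     14 12  6 15  4  2 30 13  9  1 27
Maximum is 30 (e.g. 6 + 9 + 15).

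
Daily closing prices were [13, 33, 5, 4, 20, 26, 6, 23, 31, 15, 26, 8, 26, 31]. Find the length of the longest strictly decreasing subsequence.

Negate each value so 'decreasing' becomes 'increasing', then run patience tails on the negated sequence:
-13 → extends → [-13]
-33 → replaces -13 → [-33]
-5 → extends → [-33, -5]
-4 → extends → [-33, -5, -4]
-20 → replaces -5 → [-33, -20, -4]
-26 → replaces -20 → [-33, -26, -4]
-6 → replaces -4 → [-33, -26, -6]
-23 → replaces -6 → [-33, -26, -23]
-31 → replaces -26 → [-33, -31, -23]
-15 → extends → [-33, -31, -23, -15]
-26 → replaces -23 → [-33, -31, -26, -15]
-8 → extends → [-33, -31, -26, -15, -8]
-26 → already a tail → [-33, -31, -26, -15, -8]
-31 → already a tail → [-33, -31, -26, -15, -8]
Five tails, so the longest strictly decreasing subsequence of the original has length 5.

5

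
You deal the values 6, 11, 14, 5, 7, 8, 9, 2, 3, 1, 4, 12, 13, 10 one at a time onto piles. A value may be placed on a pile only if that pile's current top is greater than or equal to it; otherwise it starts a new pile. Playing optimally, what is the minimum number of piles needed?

Place each on the leftmost legal pile:
6 → new pile 1 (tops now [6])
11 → new pile 2 (tops now [6, 11])
14 → new pile 3 (tops now [6, 11, 14])
5 → pile 1 (tops now [5, 11, 14])
7 → pile 2 (tops now [5, 7, 14])
8 → pile 3 (tops now [5, 7, 8])
9 → new pile 4 (tops now [5, 7, 8, 9])
2 → pile 1 (tops now [2, 7, 8, 9])
3 → pile 2 (tops now [2, 3, 8, 9])
1 → pile 1 (tops now [1, 3, 8, 9])
4 → pile 3 (tops now [1, 3, 4, 9])
12 → new pile 5 (tops now [1, 3, 4, 9, 12])
13 → new pile 6 (tops now [1, 3, 4, 9, 12, 13])
10 → pile 5 (tops now [1, 3, 4, 9, 10, 13])
Six piles.

6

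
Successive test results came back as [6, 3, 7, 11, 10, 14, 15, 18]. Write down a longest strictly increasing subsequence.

Patience tails give the LIS length; then backtrack through the dp parents:
6 → extends → [6]
3 → replaces 6 → [3]
7 → extends → [3, 7]
11 → extends → [3, 7, 11]
10 → replaces 11 → [3, 7, 10]
14 → extends → [3, 7, 10, 14]
15 → extends → [3, 7, 10, 14, 15]
18 → extends → [3, 7, 10, 14, 15, 18]
Length 6; one witness is 6, 7, 11, 14, 15, 18.

6, 7, 11, 14, 15, 18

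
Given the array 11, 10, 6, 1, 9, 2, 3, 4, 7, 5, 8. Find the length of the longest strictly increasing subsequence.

Track the smallest tail for each achievable length (strict):
11 → extends → [11]
10 → replaces 11 → [10]
6 → replaces 10 → [6]
1 → replaces 6 → [1]
9 → extends → [1, 9]
2 → replaces 9 → [1, 2]
3 → extends → [1, 2, 3]
4 → extends → [1, 2, 3, 4]
7 → extends → [1, 2, 3, 4, 7]
5 → replaces 7 → [1, 2, 3, 4, 5]
8 → extends → [1, 2, 3, 4, 5, 8]
Six tails, so the longest strictly increasing subsequence has length 6 (e.g. 1, 2, 3, 4, 7, 8).

6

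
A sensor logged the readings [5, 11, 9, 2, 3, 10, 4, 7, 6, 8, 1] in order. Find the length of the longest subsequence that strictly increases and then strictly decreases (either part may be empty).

inc[i] = longest strictly increasing subsequence ending at i; dec[i] = longest strictly decreasing subsequence starting at i:
i:      1  2  3  4  5  6  7  8  9 10 11
a[i]:   5 11  9  2  3 10  4  7  6  8  1
inc:    1  2  2  1  2  3  3  4  4  5  1
dec:    3  5  4  2  2  4  2  3  2  2  1
Best peak at i=2 (value 11): inc=2, dec=5, length 2+5−1 = 6.

6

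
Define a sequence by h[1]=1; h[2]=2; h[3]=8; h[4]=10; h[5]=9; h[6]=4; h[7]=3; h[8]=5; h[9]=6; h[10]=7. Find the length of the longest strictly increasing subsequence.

6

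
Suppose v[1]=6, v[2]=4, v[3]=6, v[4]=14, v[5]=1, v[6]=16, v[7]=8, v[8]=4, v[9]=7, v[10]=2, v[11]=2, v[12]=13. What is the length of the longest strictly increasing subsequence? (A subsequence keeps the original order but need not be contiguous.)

Track the smallest tail for each achievable length (strict):
6 → extends → [6]
4 → replaces 6 → [4]
6 → extends → [4, 6]
14 → extends → [4, 6, 14]
1 → replaces 4 → [1, 6, 14]
16 → extends → [1, 6, 14, 16]
8 → replaces 14 → [1, 6, 8, 16]
4 → replaces 6 → [1, 4, 8, 16]
7 → replaces 8 → [1, 4, 7, 16]
2 → replaces 4 → [1, 2, 7, 16]
2 → already a tail → [1, 2, 7, 16]
13 → replaces 16 → [1, 2, 7, 13]
Four tails, so the longest strictly increasing subsequence has length 4 (e.g. 4, 6, 14, 16).

4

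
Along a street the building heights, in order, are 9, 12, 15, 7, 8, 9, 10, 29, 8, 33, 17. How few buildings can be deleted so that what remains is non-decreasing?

Fewest deletions = n − (longest non-decreasing subsequence).
i:      1  2  3  4  5  6  7  8  9 10 11
a[i]:   9 12 15  7  8  9 10 29  8 33 17
dp:     1  2  3  1  2  3  4  5  3  6  5
max dp = 6, so deletions = 11 − 6 = 5.

5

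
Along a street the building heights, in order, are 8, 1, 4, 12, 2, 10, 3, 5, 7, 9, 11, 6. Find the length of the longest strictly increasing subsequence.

7

Track the smallest tail for each achievable length (strict):
8 → extends → [8]
1 → replaces 8 → [1]
4 → extends → [1, 4]
12 → extends → [1, 4, 12]
2 → replaces 4 → [1, 2, 12]
10 → replaces 12 → [1, 2, 10]
3 → replaces 10 → [1, 2, 3]
5 → extends → [1, 2, 3, 5]
7 → extends → [1, 2, 3, 5, 7]
9 → extends → [1, 2, 3, 5, 7, 9]
11 → extends → [1, 2, 3, 5, 7, 9, 11]
6 → replaces 7 → [1, 2, 3, 5, 6, 9, 11]
Seven tails, so the longest strictly increasing subsequence has length 7 (e.g. 1, 2, 3, 5, 7, 9, 11).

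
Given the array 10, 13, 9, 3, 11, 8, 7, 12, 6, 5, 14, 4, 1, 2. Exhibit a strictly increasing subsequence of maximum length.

10, 11, 12, 14

Patience tails give the LIS length; then backtrack through the dp parents:
10 → extends → [10]
13 → extends → [10, 13]
9 → replaces 10 → [9, 13]
3 → replaces 9 → [3, 13]
11 → replaces 13 → [3, 11]
8 → replaces 11 → [3, 8]
7 → replaces 8 → [3, 7]
12 → extends → [3, 7, 12]
6 → replaces 7 → [3, 6, 12]
5 → replaces 6 → [3, 5, 12]
14 → extends → [3, 5, 12, 14]
4 → replaces 5 → [3, 4, 12, 14]
1 → replaces 3 → [1, 4, 12, 14]
2 → replaces 4 → [1, 2, 12, 14]
Length 4; one witness is 10, 11, 12, 14.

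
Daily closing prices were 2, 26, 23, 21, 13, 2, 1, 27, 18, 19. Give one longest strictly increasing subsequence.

Patience tails give the LIS length; then backtrack through the dp parents:
2 → extends → [2]
26 → extends → [2, 26]
23 → replaces 26 → [2, 23]
21 → replaces 23 → [2, 21]
13 → replaces 21 → [2, 13]
2 → already a tail → [2, 13]
1 → replaces 2 → [1, 13]
27 → extends → [1, 13, 27]
18 → replaces 27 → [1, 13, 18]
19 → extends → [1, 13, 18, 19]
Length 4; one witness is 2, 13, 18, 19.

2, 13, 18, 19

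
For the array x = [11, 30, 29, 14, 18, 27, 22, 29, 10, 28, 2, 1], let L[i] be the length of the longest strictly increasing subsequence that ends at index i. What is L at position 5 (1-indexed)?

dp[i] = 1 + max{dp[j] : j<i, x[j]<x[i]} (or 1 if no such j):
i:      1  2  3  4  5  6  7  8  9 10 11 12
x[i]:  11 30 29 14 18 27 22 29 10 28  2  1
dp:     1  2  2  2  3  4  4  5  1  5  1  1
At index 5 the value is 3.

3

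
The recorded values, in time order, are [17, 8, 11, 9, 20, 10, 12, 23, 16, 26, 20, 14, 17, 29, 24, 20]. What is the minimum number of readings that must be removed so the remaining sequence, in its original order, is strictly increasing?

9

Fewest deletions = n − (longest strictly increasing subsequence).
i:      1  2  3  4  5  6  7  8  9 10 11 12 13 14 15 16
a[i]:  17  8 11  9 20 10 12 23 16 26 20 14 17 29 24 20
dp:     1  1  2  2  3  3  4  5  5  6  6  5  6  7  7  7
max dp = 7, so deletions = 16 − 7 = 9.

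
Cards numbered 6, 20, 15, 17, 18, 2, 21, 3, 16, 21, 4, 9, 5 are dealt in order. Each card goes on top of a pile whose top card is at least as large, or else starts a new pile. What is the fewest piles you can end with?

Place each on the leftmost legal pile:
6 → new pile 1 (tops now [6])
20 → new pile 2 (tops now [6, 20])
15 → pile 2 (tops now [6, 15])
17 → new pile 3 (tops now [6, 15, 17])
18 → new pile 4 (tops now [6, 15, 17, 18])
2 → pile 1 (tops now [2, 15, 17, 18])
21 → new pile 5 (tops now [2, 15, 17, 18, 21])
3 → pile 2 (tops now [2, 3, 17, 18, 21])
16 → pile 3 (tops now [2, 3, 16, 18, 21])
21 → pile 5 (tops now [2, 3, 16, 18, 21])
4 → pile 3 (tops now [2, 3, 4, 18, 21])
9 → pile 4 (tops now [2, 3, 4, 9, 21])
5 → pile 4 (tops now [2, 3, 4, 5, 21])
Five piles.

5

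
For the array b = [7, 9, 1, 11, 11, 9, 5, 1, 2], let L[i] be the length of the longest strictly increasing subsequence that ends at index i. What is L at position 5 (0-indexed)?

dp[i] = 1 + max{dp[j] : j<i, b[j]<b[i]} (or 1 if no such j):
i:      0  1  2  3  4  5  6  7  8
b[i]:   7  9  1 11 11  9  5  1  2
dp:     1  2  1  3  3  2  2  1  2
At index 5 the value is 2.

2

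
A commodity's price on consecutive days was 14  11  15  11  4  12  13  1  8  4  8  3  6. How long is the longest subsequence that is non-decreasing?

Let dp[i] be the length of the longest such subsequence ending at index i:
i:      1  2  3  4  5  6  7  8  9 10 11 12 13
a[i]:  14 11 15 11  4 12 13  1  8  4  8  3  6
dp:     1  1  2  2  1  3  4  1  2  2  3  2  3
Maximum dp value is 4.

4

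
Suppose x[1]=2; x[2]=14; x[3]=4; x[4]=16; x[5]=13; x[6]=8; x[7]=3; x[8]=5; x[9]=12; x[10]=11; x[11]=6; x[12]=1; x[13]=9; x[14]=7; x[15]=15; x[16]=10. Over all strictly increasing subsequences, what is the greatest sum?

41

Let S[i] be the best sum of a strictly increasing subsequence ending at i:
i:      1  2  3  4  5  6  7  8  9 10 11 12 13 14 15 16
x[i]:   2 14  4 16 13  8  3  5 12 11  6  1  9  7 15 10
S:      2 16  6 32 19 14  5 11 26 25 17  1 26 24 41 36
Maximum is 41 (e.g. 2 + 4 + 5 + 6 + 9 + 15).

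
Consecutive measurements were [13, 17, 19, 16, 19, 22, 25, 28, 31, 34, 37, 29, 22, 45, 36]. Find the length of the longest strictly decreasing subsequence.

Negate each value so 'decreasing' becomes 'increasing', then run patience tails on the negated sequence:
-13 → extends → [-13]
-17 → replaces -13 → [-17]
-19 → replaces -17 → [-19]
-16 → extends → [-19, -16]
-19 → already a tail → [-19, -16]
-22 → replaces -19 → [-22, -16]
-25 → replaces -22 → [-25, -16]
-28 → replaces -25 → [-28, -16]
-31 → replaces -28 → [-31, -16]
-34 → replaces -31 → [-34, -16]
-37 → replaces -34 → [-37, -16]
-29 → replaces -16 → [-37, -29]
-22 → extends → [-37, -29, -22]
-45 → replaces -37 → [-45, -29, -22]
-36 → replaces -29 → [-45, -36, -22]
Three tails, so the longest strictly decreasing subsequence of the original has length 3.

3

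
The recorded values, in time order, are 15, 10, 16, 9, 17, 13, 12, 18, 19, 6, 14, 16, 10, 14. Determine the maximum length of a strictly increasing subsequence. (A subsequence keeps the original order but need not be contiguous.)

Let dp[i] be the length of the longest such subsequence ending at index i:
i:      1  2  3  4  5  6  7  8  9 10 11 12 13 14
a[i]:  15 10 16  9 17 13 12 18 19  6 14 16 10 14
dp:     1  1  2  1  3  2  2  4  5  1  3  4  2  3
Maximum dp value is 5.

5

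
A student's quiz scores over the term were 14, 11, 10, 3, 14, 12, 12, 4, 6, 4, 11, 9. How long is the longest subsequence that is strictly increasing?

4

Let dp[i] be the length of the longest such subsequence ending at index i:
i:      1  2  3  4  5  6  7  8  9 10 11 12
a[i]:  14 11 10  3 14 12 12  4  6  4 11  9
dp:     1  1  1  1  2  2  2  2  3  2  4  4
Maximum dp value is 4.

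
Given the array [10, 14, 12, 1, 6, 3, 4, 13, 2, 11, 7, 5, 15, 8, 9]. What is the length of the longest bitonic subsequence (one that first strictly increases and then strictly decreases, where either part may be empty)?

7

inc[i] = longest strictly increasing subsequence ending at i; dec[i] = longest strictly decreasing subsequence starting at i:
i:      1  2  3  4  5  6  7  8  9 10 11 12 13 14 15
a[i]:  10 14 12  1  6  3  4 13  2 11  7  5 15  8  9
inc:    1  2  2  1  2  2  3  4  2  4  4  4  5  5  6
dec:    4  5  4  1  3  2  2  4  1  3  2  1  2  1  1
Best peak at i=8 (value 13): inc=4, dec=4, length 4+4−1 = 7.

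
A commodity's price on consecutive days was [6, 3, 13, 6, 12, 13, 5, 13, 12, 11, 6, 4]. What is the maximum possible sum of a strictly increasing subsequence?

34

Let S[i] be the best sum of a strictly increasing subsequence ending at i:
i:      1  2  3  4  5  6  7  8  9 10 11 12
a[i]:   6  3 13  6 12 13  5 13 12 11  6  4
S:      6  3 19  9 21 34  8 34 21 20 14  7
Maximum is 34 (e.g. 3 + 6 + 12 + 13).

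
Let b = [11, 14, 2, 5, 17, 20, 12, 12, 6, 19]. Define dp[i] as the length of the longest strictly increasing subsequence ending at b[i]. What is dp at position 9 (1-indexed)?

dp[i] = 1 + max{dp[j] : j<i, b[j]<b[i]} (or 1 if no such j):
i:      1  2  3  4  5  6  7  8  9 10
b[i]:  11 14  2  5 17 20 12 12  6 19
dp:     1  2  1  2  3  4  3  3  3  4
At index 9 the value is 3.

3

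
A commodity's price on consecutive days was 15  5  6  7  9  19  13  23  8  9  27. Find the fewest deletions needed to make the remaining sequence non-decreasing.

4

Fewest deletions = n − (longest non-decreasing subsequence).
i:      1  2  3  4  5  6  7  8  9 10 11
a[i]:  15  5  6  7  9 19 13 23  8  9 27
dp:     1  1  2  3  4  5  5  6  4  5  7
max dp = 7, so deletions = 11 − 7 = 4.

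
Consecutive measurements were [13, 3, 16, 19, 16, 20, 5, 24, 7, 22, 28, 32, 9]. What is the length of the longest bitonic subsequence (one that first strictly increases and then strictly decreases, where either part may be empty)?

8

inc[i] = longest strictly increasing subsequence ending at i; dec[i] = longest strictly decreasing subsequence starting at i:
i:      1  2  3  4  5  6  7  8  9 10 11 12 13
a[i]:  13  3 16 19 16 20  5 24  7 22 28 32  9
inc:    1  1  2  3  2  4  2  5  3  5  6  7  4
dec:    2  1  2  3  2  2  1  3  1  2  2  2  1
Best peak at i=12 (value 32): inc=7, dec=2, length 7+2−1 = 8.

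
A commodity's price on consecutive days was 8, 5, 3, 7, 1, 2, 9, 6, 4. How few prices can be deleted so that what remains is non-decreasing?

Fewest deletions = n − (longest non-decreasing subsequence).
Patience tails:
8 → extends → [8]
5 → replaces 8 → [5]
3 → replaces 5 → [3]
7 → extends → [3, 7]
1 → replaces 3 → [1, 7]
2 → replaces 7 → [1, 2]
9 → extends → [1, 2, 9]
6 → replaces 9 → [1, 2, 6]
4 → replaces 6 → [1, 2, 4]
Longest non-decreasing subsequence has length 3, so deletions = 9 − 3 = 6.

6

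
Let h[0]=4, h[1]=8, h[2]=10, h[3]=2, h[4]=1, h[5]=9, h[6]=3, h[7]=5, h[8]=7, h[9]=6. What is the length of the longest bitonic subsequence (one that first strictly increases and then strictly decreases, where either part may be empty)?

inc[i] = longest strictly increasing subsequence ending at i; dec[i] = longest strictly decreasing subsequence starting at i:
i:      0  1  2  3  4  5  6  7  8  9
h[i]:   4  8 10  2  1  9  3  5  7  6
inc:    1  2  3  1  1  3  2  3  4  4
dec:    3  3  4  2  1  3  1  1  2  1
Best peak at i=2 (value 10): inc=3, dec=4, length 3+4−1 = 6.

6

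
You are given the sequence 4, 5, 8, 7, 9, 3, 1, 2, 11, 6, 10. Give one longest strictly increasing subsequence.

Patience tails give the LIS length; then backtrack through the dp parents:
4 → extends → [4]
5 → extends → [4, 5]
8 → extends → [4, 5, 8]
7 → replaces 8 → [4, 5, 7]
9 → extends → [4, 5, 7, 9]
3 → replaces 4 → [3, 5, 7, 9]
1 → replaces 3 → [1, 5, 7, 9]
2 → replaces 5 → [1, 2, 7, 9]
11 → extends → [1, 2, 7, 9, 11]
6 → replaces 7 → [1, 2, 6, 9, 11]
10 → replaces 11 → [1, 2, 6, 9, 10]
Length 5; one witness is 4, 5, 8, 9, 11.

4, 5, 8, 9, 11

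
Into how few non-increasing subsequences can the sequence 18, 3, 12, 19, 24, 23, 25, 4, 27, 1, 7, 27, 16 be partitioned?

6

The minimum number of non-increasing subsequences covering a sequence equals the length of its longest strictly increasing subsequence.
LIS length is 6 (e.g. 3, 12, 19, 24, 25, 27), so 6 piles are needed.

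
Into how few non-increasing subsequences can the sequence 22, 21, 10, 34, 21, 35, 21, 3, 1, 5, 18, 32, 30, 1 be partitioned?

4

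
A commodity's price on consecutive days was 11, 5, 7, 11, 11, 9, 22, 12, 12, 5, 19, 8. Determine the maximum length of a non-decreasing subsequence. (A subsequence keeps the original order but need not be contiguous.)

7

Track the smallest tail for each achievable length (allowing ties):
11 → extends → [11]
5 → replaces 11 → [5]
7 → extends → [5, 7]
11 → extends → [5, 7, 11]
11 → extends → [5, 7, 11, 11]
9 → replaces 11 → [5, 7, 9, 11]
22 → extends → [5, 7, 9, 11, 22]
12 → replaces 22 → [5, 7, 9, 11, 12]
12 → extends → [5, 7, 9, 11, 12, 12]
5 → replaces 7 → [5, 5, 9, 11, 12, 12]
19 → extends → [5, 5, 9, 11, 12, 12, 19]
8 → replaces 9 → [5, 5, 8, 11, 12, 12, 19]
Seven tails, so the longest non-decreasing subsequence has length 7 (e.g. 5, 7, 11, 11, 12, 12, 19).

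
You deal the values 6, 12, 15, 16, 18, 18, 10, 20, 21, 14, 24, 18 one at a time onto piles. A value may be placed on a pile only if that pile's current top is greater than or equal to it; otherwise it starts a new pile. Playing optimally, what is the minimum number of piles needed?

The minimum number of non-increasing subsequences covering a sequence equals the length of its longest strictly increasing subsequence.
LIS length is 8 (e.g. 6, 12, 15, 16, 18, 20, 21, 24), so 8 piles are needed.

8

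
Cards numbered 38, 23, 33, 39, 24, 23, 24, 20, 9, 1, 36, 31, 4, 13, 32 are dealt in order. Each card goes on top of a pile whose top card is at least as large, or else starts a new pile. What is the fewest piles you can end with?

Place each on the leftmost legal pile:
38 → new pile 1 (tops now [38])
23 → pile 1 (tops now [23])
33 → new pile 2 (tops now [23, 33])
39 → new pile 3 (tops now [23, 33, 39])
24 → pile 2 (tops now [23, 24, 39])
23 → pile 1 (tops now [23, 24, 39])
24 → pile 2 (tops now [23, 24, 39])
20 → pile 1 (tops now [20, 24, 39])
9 → pile 1 (tops now [9, 24, 39])
1 → pile 1 (tops now [1, 24, 39])
36 → pile 3 (tops now [1, 24, 36])
31 → pile 3 (tops now [1, 24, 31])
4 → pile 2 (tops now [1, 4, 31])
13 → pile 3 (tops now [1, 4, 13])
32 → new pile 4 (tops now [1, 4, 13, 32])
Four piles.

4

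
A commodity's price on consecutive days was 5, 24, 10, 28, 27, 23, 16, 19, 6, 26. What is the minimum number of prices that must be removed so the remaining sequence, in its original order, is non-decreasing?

Fewest deletions = n − (longest non-decreasing subsequence).
i:      1  2  3  4  5  6  7  8  9 10
a[i]:   5 24 10 28 27 23 16 19  6 26
dp:     1  2  2  3  3  3  3  4  2  5
max dp = 5, so deletions = 10 − 5 = 5.

5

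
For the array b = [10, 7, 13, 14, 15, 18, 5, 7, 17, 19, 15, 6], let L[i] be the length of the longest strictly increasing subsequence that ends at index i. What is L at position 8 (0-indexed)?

5

dp[i] = 1 + max{dp[j] : j<i, b[j]<b[i]} (or 1 if no such j):
i:      0  1  2  3  4  5  6  7  8  9 10 11
b[i]:  10  7 13 14 15 18  5  7 17 19 15  6
dp:     1  1  2  3  4  5  1  2  5  6  4  2
At index 8 the value is 5.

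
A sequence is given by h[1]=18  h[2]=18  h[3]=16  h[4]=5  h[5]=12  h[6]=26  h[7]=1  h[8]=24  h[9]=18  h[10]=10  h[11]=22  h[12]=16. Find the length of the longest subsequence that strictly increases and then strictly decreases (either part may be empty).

6

inc[i] = longest strictly increasing subsequence ending at i; dec[i] = longest strictly decreasing subsequence starting at i:
i:      1  2  3  4  5  6  7  8  9 10 11 12
h[i]:  18 18 16  5 12 26  1 24 18 10 22 16
inc:    1  1  1  1  2  3  1  3  3  2  4  3
dec:    4  4  3  2  2  4  1  3  2  1  2  1
Best peak at i=6 (value 26): inc=3, dec=4, length 3+4−1 = 6.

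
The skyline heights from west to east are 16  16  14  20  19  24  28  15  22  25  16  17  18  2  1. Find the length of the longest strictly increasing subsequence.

Track the smallest tail for each achievable length (strict):
16 → extends → [16]
16 → already a tail → [16]
14 → replaces 16 → [14]
20 → extends → [14, 20]
19 → replaces 20 → [14, 19]
24 → extends → [14, 19, 24]
28 → extends → [14, 19, 24, 28]
15 → replaces 19 → [14, 15, 24, 28]
22 → replaces 24 → [14, 15, 22, 28]
25 → replaces 28 → [14, 15, 22, 25]
16 → replaces 22 → [14, 15, 16, 25]
17 → replaces 25 → [14, 15, 16, 17]
18 → extends → [14, 15, 16, 17, 18]
2 → replaces 14 → [2, 15, 16, 17, 18]
1 → replaces 2 → [1, 15, 16, 17, 18]
Five tails, so the longest strictly increasing subsequence has length 5 (e.g. 14, 15, 16, 17, 18).

5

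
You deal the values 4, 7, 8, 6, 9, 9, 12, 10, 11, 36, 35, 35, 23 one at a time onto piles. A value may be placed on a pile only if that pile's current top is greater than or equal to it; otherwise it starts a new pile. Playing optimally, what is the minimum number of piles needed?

Place each on the leftmost legal pile:
4 → new pile 1 (tops now [4])
7 → new pile 2 (tops now [4, 7])
8 → new pile 3 (tops now [4, 7, 8])
6 → pile 2 (tops now [4, 6, 8])
9 → new pile 4 (tops now [4, 6, 8, 9])
9 → pile 4 (tops now [4, 6, 8, 9])
12 → new pile 5 (tops now [4, 6, 8, 9, 12])
10 → pile 5 (tops now [4, 6, 8, 9, 10])
11 → new pile 6 (tops now [4, 6, 8, 9, 10, 11])
36 → new pile 7 (tops now [4, 6, 8, 9, 10, 11, 36])
35 → pile 7 (tops now [4, 6, 8, 9, 10, 11, 35])
35 → pile 7 (tops now [4, 6, 8, 9, 10, 11, 35])
23 → pile 7 (tops now [4, 6, 8, 9, 10, 11, 23])
Seven piles.

7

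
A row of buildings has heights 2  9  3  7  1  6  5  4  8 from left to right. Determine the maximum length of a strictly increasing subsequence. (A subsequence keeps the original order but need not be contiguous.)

Track the smallest tail for each achievable length (strict):
2 → extends → [2]
9 → extends → [2, 9]
3 → replaces 9 → [2, 3]
7 → extends → [2, 3, 7]
1 → replaces 2 → [1, 3, 7]
6 → replaces 7 → [1, 3, 6]
5 → replaces 6 → [1, 3, 5]
4 → replaces 5 → [1, 3, 4]
8 → extends → [1, 3, 4, 8]
Four tails, so the longest strictly increasing subsequence has length 4 (e.g. 2, 3, 7, 8).

4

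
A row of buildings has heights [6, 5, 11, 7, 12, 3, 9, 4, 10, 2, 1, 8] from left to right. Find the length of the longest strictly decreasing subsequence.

5

Negate each value so 'decreasing' becomes 'increasing', then run patience tails on the negated sequence:
-6 → extends → [-6]
-5 → extends → [-6, -5]
-11 → replaces -6 → [-11, -5]
-7 → replaces -5 → [-11, -7]
-12 → replaces -11 → [-12, -7]
-3 → extends → [-12, -7, -3]
-9 → replaces -7 → [-12, -9, -3]
-4 → replaces -3 → [-12, -9, -4]
-10 → replaces -9 → [-12, -10, -4]
-2 → extends → [-12, -10, -4, -2]
-1 → extends → [-12, -10, -4, -2, -1]
-8 → replaces -4 → [-12, -10, -8, -2, -1]
Five tails, so the longest strictly decreasing subsequence of the original has length 5.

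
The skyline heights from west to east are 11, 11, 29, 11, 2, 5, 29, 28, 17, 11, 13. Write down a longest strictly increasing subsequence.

Patience tails give the LIS length; then backtrack through the dp parents:
11 → extends → [11]
11 → already a tail → [11]
29 → extends → [11, 29]
11 → already a tail → [11, 29]
2 → replaces 11 → [2, 29]
5 → replaces 29 → [2, 5]
29 → extends → [2, 5, 29]
28 → replaces 29 → [2, 5, 28]
17 → replaces 28 → [2, 5, 17]
11 → replaces 17 → [2, 5, 11]
13 → extends → [2, 5, 11, 13]
Length 4; one witness is 2, 5, 11, 13.

2, 5, 11, 13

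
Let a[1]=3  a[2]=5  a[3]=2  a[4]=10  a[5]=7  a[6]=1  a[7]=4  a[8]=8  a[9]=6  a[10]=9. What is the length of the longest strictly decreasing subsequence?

3

Negate each value so 'decreasing' becomes 'increasing', then run patience tails on the negated sequence:
-3 → extends → [-3]
-5 → replaces -3 → [-5]
-2 → extends → [-5, -2]
-10 → replaces -5 → [-10, -2]
-7 → replaces -2 → [-10, -7]
-1 → extends → [-10, -7, -1]
-4 → replaces -1 → [-10, -7, -4]
-8 → replaces -7 → [-10, -8, -4]
-6 → replaces -4 → [-10, -8, -6]
-9 → replaces -8 → [-10, -9, -6]
Three tails, so the longest strictly decreasing subsequence of the original has length 3.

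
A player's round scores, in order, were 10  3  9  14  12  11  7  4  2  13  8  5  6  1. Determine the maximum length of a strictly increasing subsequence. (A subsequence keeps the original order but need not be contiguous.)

Track the smallest tail for each achievable length (strict):
10 → extends → [10]
3 → replaces 10 → [3]
9 → extends → [3, 9]
14 → extends → [3, 9, 14]
12 → replaces 14 → [3, 9, 12]
11 → replaces 12 → [3, 9, 11]
7 → replaces 9 → [3, 7, 11]
4 → replaces 7 → [3, 4, 11]
2 → replaces 3 → [2, 4, 11]
13 → extends → [2, 4, 11, 13]
8 → replaces 11 → [2, 4, 8, 13]
5 → replaces 8 → [2, 4, 5, 13]
6 → replaces 13 → [2, 4, 5, 6]
1 → replaces 2 → [1, 4, 5, 6]
Four tails, so the longest strictly increasing subsequence has length 4 (e.g. 3, 9, 12, 13).

4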